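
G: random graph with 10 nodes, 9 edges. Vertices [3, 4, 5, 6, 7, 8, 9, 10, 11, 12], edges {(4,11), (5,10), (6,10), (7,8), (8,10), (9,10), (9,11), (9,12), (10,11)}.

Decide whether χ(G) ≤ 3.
Yes, G is 3-colorable

A valid 3-coloring: color 1: [3, 4, 7, 10, 12]; color 2: [5, 6, 8, 9]; color 3: [11].
(χ(G) = 3 ≤ 3.)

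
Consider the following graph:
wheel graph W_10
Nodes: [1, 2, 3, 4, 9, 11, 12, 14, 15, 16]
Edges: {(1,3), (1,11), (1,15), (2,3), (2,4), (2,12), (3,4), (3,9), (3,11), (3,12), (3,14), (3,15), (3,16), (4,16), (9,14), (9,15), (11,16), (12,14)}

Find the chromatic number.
χ(G) = 4

Clique number ω(G) = 3 (lower bound: χ ≥ ω).
Odd cycle [15, 1, 11, 16, 4, 2, 12, 14, 9] needs 3 colors (χ ≥ 3).
Vertex 3 is adjacent to every vertex of [1, 2, 4, 9, 11, 12, 14, 15, 16], which already need 3 colors among themselves, so 3 needs a new color (χ ≥ 4).
The coloring below uses 4 colors, so χ(G) = 4.
A valid 4-coloring: color 1: [3]; color 2: [4, 11, 14, 15]; color 3: [1, 2, 9, 16]; color 4: [12].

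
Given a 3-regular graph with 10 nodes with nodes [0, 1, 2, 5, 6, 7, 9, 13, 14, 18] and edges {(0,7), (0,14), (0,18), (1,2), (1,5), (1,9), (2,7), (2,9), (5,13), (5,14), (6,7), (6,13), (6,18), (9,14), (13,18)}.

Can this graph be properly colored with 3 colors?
Yes, G is 3-colorable

A valid 3-coloring: color 1: [0, 9, 13]; color 2: [1, 7, 14, 18]; color 3: [2, 5, 6].
(χ(G) = 3 ≤ 3.)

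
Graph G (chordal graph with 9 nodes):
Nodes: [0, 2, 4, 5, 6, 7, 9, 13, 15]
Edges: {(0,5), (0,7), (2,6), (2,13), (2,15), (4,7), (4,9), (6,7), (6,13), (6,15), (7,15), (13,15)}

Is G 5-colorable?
A valid 5-coloring: color 1: [5, 7, 9, 13]; color 2: [0, 4, 15]; color 3: [6]; color 4: [2].
(χ(G) = 4 ≤ 5.)

Yes, G is 5-colorable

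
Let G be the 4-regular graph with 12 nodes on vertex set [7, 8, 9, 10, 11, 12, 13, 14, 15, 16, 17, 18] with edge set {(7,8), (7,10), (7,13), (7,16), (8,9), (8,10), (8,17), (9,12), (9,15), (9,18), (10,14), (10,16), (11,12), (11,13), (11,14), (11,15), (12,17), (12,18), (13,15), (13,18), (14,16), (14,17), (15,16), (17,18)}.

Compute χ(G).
Clique number ω(G) = 3 (lower bound: χ ≥ ω).
The clique on [7, 10, 16] has size 3, forcing χ ≥ 3, and the coloring below uses 3 colors, so χ(G) = 3.
A valid 3-coloring: color 1: [8, 12, 13, 16]; color 2: [9, 10, 11, 17]; color 3: [7, 14, 15, 18].

χ(G) = 3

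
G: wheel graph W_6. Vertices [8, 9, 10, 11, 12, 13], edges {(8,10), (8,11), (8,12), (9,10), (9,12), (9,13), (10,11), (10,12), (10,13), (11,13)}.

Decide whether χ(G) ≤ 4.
A valid 4-coloring: color 1: [10]; color 2: [9, 11]; color 3: [8, 13]; color 4: [12].
(χ(G) = 4 ≤ 4.)

Yes, G is 4-colorable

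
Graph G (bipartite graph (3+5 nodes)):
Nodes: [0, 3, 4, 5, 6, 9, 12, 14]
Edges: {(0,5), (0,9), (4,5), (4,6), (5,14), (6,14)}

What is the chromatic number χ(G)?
Clique number ω(G) = 2 (lower bound: χ ≥ ω).
The graph is bipartite (no odd cycle), so 2 colors suffice: χ(G) = 2.
A valid 2-coloring: color 1: [3, 5, 6, 9, 12]; color 2: [0, 4, 14].

χ(G) = 2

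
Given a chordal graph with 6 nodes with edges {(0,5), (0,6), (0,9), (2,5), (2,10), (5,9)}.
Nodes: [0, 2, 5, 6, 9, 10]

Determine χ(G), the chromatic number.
χ(G) = 3

Clique number ω(G) = 3 (lower bound: χ ≥ ω).
The clique on [0, 5, 9] has size 3, forcing χ ≥ 3, and the coloring below uses 3 colors, so χ(G) = 3.
A valid 3-coloring: color 1: [0, 2]; color 2: [5, 6, 10]; color 3: [9].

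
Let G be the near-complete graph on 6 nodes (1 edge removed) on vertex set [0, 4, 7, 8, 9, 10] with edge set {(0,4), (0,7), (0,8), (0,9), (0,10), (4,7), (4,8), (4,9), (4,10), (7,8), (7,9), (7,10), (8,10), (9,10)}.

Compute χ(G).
χ(G) = 5

Clique number ω(G) = 5 (lower bound: χ ≥ ω).
The clique on [0, 4, 7, 8, 10] has size 5, forcing χ ≥ 5, and the coloring below uses 5 colors, so χ(G) = 5.
A valid 5-coloring: color 1: [10]; color 2: [0]; color 3: [4]; color 4: [7]; color 5: [8, 9].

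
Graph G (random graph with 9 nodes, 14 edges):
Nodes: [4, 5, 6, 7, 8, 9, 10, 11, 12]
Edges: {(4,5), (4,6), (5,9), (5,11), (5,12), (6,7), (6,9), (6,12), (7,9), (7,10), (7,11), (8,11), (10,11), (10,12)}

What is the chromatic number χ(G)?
Clique number ω(G) = 3 (lower bound: χ ≥ ω).
The clique on [6, 7, 9] has size 3, forcing χ ≥ 3, and the coloring below uses 3 colors, so χ(G) = 3.
A valid 3-coloring: color 1: [5, 6, 8, 10]; color 2: [4, 7, 12]; color 3: [9, 11].

χ(G) = 3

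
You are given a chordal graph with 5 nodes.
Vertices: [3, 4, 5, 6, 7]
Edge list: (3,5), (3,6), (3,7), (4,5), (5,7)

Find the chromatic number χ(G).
Clique number ω(G) = 3 (lower bound: χ ≥ ω).
The clique on [3, 5, 7] has size 3, forcing χ ≥ 3, and the coloring below uses 3 colors, so χ(G) = 3.
A valid 3-coloring: color 1: [5, 6]; color 2: [3, 4]; color 3: [7].

χ(G) = 3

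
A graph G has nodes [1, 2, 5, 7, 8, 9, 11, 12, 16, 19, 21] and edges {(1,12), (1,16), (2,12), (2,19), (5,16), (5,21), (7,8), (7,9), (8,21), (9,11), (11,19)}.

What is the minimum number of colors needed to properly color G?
Clique number ω(G) = 2 (lower bound: χ ≥ ω).
Odd cycle [21, 5, 16, 1, 12, 2, 19, 11, 9, 7, 8] needs 3 colors (χ ≥ 3).
The coloring below uses 3 colors, so χ(G) = 3.
A valid 3-coloring: color 1: [1, 2, 5, 7, 11]; color 2: [9, 12, 16, 19, 21]; color 3: [8].

χ(G) = 3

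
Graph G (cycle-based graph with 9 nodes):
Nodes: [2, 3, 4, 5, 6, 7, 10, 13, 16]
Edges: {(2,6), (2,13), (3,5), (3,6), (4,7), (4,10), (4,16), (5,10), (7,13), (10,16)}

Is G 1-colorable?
The clique on vertices [4, 10, 16] has size 3 > 1, so it alone needs 3 colors.

No, G is not 1-colorable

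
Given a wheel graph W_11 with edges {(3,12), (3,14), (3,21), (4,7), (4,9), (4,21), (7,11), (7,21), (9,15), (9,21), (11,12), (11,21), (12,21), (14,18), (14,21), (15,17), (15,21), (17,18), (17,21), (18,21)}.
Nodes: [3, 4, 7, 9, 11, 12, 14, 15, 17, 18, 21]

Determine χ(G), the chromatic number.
χ(G) = 3

Clique number ω(G) = 3 (lower bound: χ ≥ ω).
The clique on [3, 12, 21] has size 3, forcing χ ≥ 3, and the coloring below uses 3 colors, so χ(G) = 3.
A valid 3-coloring: color 1: [21]; color 2: [7, 9, 12, 14, 17]; color 3: [3, 4, 11, 15, 18].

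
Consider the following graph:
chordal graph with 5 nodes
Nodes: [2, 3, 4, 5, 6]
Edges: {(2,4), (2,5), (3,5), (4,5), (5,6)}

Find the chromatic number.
Clique number ω(G) = 3 (lower bound: χ ≥ ω).
The clique on [2, 4, 5] has size 3, forcing χ ≥ 3, and the coloring below uses 3 colors, so χ(G) = 3.
A valid 3-coloring: color 1: [5]; color 2: [3, 4, 6]; color 3: [2].

χ(G) = 3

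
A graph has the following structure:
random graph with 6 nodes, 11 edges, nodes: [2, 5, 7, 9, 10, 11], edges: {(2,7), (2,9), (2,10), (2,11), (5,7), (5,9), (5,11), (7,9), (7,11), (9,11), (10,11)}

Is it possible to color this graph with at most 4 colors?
Yes, G is 4-colorable

A valid 4-coloring: color 1: [11]; color 2: [2, 5]; color 3: [9, 10]; color 4: [7].
(χ(G) = 4 ≤ 4.)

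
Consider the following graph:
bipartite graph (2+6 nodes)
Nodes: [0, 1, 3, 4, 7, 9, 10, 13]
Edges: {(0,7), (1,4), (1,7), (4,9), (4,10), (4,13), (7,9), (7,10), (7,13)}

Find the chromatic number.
Clique number ω(G) = 2 (lower bound: χ ≥ ω).
The graph is bipartite (no odd cycle), so 2 colors suffice: χ(G) = 2.
A valid 2-coloring: color 1: [3, 4, 7]; color 2: [0, 1, 9, 10, 13].

χ(G) = 2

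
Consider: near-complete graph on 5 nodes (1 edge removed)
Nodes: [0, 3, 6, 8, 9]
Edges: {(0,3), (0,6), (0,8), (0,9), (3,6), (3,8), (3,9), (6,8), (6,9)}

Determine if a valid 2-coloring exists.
No, G is not 2-colorable

The clique on vertices [0, 3, 6, 8] has size 4 > 2, so it alone needs 4 colors.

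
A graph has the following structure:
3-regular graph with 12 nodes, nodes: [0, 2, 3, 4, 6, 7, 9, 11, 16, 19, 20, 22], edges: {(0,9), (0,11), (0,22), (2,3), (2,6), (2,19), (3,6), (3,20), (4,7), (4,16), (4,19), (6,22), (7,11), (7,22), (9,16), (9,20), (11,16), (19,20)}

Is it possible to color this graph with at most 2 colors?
No, G is not 2-colorable

The clique on vertices [2, 3, 6] has size 3 > 2, so it alone needs 3 colors.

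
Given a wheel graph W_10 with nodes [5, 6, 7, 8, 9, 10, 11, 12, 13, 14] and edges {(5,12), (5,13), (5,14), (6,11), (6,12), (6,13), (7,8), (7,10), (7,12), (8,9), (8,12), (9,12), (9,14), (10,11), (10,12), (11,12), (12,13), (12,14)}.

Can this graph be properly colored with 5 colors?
A valid 5-coloring: color 1: [12]; color 2: [8, 11, 13, 14]; color 3: [5, 6, 7, 9]; color 4: [10].
(χ(G) = 4 ≤ 5.)

Yes, G is 5-colorable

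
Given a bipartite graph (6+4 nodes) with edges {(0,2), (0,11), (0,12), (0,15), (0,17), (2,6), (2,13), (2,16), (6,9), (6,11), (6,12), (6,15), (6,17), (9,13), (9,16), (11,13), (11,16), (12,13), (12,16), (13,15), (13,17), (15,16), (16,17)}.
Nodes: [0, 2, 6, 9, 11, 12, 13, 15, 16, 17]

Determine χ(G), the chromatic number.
Clique number ω(G) = 2 (lower bound: χ ≥ ω).
The graph is bipartite (no odd cycle), so 2 colors suffice: χ(G) = 2.
A valid 2-coloring: color 1: [0, 6, 13, 16]; color 2: [2, 9, 11, 12, 15, 17].

χ(G) = 2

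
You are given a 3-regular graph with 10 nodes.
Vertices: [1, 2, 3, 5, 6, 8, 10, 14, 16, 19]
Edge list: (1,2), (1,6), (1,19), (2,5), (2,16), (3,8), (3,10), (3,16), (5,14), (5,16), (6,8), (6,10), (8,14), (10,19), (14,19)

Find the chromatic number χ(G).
Clique number ω(G) = 3 (lower bound: χ ≥ ω).
The clique on [2, 5, 16] has size 3, forcing χ ≥ 3, and the coloring below uses 3 colors, so χ(G) = 3.
A valid 3-coloring: color 1: [2, 3, 6, 14]; color 2: [1, 8, 10, 16]; color 3: [5, 19].

χ(G) = 3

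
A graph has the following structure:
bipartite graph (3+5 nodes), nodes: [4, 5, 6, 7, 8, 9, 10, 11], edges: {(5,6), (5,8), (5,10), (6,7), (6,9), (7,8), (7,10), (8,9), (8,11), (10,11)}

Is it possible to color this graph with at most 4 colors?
Yes, G is 4-colorable

A valid 4-coloring: color 1: [4, 6, 8, 10]; color 2: [5, 7, 9, 11].
(χ(G) = 2 ≤ 4.)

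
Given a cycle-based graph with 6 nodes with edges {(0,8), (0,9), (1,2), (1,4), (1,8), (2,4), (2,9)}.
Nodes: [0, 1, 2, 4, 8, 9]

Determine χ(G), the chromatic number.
Clique number ω(G) = 3 (lower bound: χ ≥ ω).
The clique on [1, 2, 4] has size 3, forcing χ ≥ 3, and the coloring below uses 3 colors, so χ(G) = 3.
A valid 3-coloring: color 1: [2, 8]; color 2: [1, 9]; color 3: [0, 4].

χ(G) = 3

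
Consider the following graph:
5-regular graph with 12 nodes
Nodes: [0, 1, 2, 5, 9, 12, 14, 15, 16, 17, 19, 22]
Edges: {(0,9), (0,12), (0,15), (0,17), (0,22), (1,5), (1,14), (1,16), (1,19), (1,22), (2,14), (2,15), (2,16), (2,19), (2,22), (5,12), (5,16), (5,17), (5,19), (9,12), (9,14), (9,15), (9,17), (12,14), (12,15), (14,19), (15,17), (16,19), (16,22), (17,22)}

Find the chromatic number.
χ(G) = 4

Clique number ω(G) = 4 (lower bound: χ ≥ ω).
The clique on [0, 9, 15, 17] has size 4, forcing χ ≥ 4, and the coloring below uses 4 colors, so χ(G) = 4.
A valid 4-coloring: color 1: [5, 14, 15, 22]; color 2: [1, 2, 9]; color 3: [0, 16]; color 4: [12, 17, 19].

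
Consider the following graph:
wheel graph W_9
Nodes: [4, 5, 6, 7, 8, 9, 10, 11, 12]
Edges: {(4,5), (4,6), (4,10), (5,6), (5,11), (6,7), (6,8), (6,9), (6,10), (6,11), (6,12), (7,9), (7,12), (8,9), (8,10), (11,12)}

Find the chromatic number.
χ(G) = 3

Clique number ω(G) = 3 (lower bound: χ ≥ ω).
The clique on [4, 6, 10] has size 3, forcing χ ≥ 3, and the coloring below uses 3 colors, so χ(G) = 3.
A valid 3-coloring: color 1: [6]; color 2: [4, 7, 8, 11]; color 3: [5, 9, 10, 12].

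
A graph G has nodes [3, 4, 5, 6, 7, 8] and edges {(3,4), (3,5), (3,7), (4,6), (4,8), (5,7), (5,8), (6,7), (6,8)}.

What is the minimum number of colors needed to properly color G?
χ(G) = 3

Clique number ω(G) = 3 (lower bound: χ ≥ ω).
The clique on [4, 6, 8] has size 3, forcing χ ≥ 3, and the coloring below uses 3 colors, so χ(G) = 3.
A valid 3-coloring: color 1: [4, 5]; color 2: [3, 6]; color 3: [7, 8].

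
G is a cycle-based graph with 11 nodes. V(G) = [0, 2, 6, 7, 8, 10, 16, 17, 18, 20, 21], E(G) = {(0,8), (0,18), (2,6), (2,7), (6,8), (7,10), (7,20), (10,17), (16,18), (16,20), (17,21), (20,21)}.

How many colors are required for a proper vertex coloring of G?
Clique number ω(G) = 2 (lower bound: χ ≥ ω).
Odd cycle [17, 21, 20, 7, 10] needs 3 colors (χ ≥ 3).
The coloring below uses 3 colors, so χ(G) = 3.
A valid 3-coloring: color 1: [0, 6, 7, 16, 17]; color 2: [2, 8, 10, 18, 20]; color 3: [21].

χ(G) = 3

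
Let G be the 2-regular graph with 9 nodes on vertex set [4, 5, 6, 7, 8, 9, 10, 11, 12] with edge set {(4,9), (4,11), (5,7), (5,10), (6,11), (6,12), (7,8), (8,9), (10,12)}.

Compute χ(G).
Clique number ω(G) = 2 (lower bound: χ ≥ ω).
Odd cycle [8, 7, 5, 10, 12, 6, 11, 4, 9] needs 3 colors (χ ≥ 3).
The coloring below uses 3 colors, so χ(G) = 3.
A valid 3-coloring: color 1: [4, 5, 6, 8]; color 2: [7, 9, 11, 12]; color 3: [10].

χ(G) = 3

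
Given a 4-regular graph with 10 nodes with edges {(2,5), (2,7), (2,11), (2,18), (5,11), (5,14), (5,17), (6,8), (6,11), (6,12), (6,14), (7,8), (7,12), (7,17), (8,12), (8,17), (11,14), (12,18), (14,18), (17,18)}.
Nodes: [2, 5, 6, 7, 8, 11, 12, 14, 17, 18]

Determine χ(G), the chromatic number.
χ(G) = 3

Clique number ω(G) = 3 (lower bound: χ ≥ ω).
The clique on [2, 5, 11] has size 3, forcing χ ≥ 3, and the coloring below uses 3 colors, so χ(G) = 3.
A valid 3-coloring: color 1: [8, 11, 18]; color 2: [2, 12, 14, 17]; color 3: [5, 6, 7].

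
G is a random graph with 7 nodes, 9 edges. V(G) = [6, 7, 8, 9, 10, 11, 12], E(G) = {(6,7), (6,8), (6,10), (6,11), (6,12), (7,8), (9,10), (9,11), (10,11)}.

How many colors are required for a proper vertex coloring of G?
Clique number ω(G) = 3 (lower bound: χ ≥ ω).
The clique on [9, 10, 11] has size 3, forcing χ ≥ 3, and the coloring below uses 3 colors, so χ(G) = 3.
A valid 3-coloring: color 1: [6, 9]; color 2: [7, 11, 12]; color 3: [8, 10].

χ(G) = 3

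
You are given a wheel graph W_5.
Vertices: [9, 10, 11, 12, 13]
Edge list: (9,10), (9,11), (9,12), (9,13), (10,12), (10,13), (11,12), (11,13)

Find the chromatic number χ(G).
χ(G) = 3

Clique number ω(G) = 3 (lower bound: χ ≥ ω).
The clique on [9, 10, 12] has size 3, forcing χ ≥ 3, and the coloring below uses 3 colors, so χ(G) = 3.
A valid 3-coloring: color 1: [9]; color 2: [10, 11]; color 3: [12, 13].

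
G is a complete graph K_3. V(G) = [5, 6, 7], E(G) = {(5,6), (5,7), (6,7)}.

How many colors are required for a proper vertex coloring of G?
χ(G) = 3

Clique number ω(G) = 3 (lower bound: χ ≥ ω).
The clique on [5, 6, 7] has size 3, forcing χ ≥ 3, and the coloring below uses 3 colors, so χ(G) = 3.
A valid 3-coloring: color 1: [5]; color 2: [6]; color 3: [7].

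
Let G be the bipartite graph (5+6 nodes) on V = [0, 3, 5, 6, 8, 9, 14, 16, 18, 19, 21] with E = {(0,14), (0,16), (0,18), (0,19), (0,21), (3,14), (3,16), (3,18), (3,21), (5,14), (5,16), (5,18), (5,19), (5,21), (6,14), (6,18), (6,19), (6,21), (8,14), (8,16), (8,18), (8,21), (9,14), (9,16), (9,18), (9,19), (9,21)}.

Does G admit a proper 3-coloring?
Yes, G is 3-colorable

A valid 3-coloring: color 1: [14, 16, 18, 19, 21]; color 2: [0, 3, 5, 6, 8, 9].
(χ(G) = 2 ≤ 3.)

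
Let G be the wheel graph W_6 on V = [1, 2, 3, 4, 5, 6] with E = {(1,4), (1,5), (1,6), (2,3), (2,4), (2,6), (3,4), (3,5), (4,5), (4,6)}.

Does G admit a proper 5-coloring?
A valid 5-coloring: color 1: [4]; color 2: [1, 3]; color 3: [5, 6]; color 4: [2].
(χ(G) = 4 ≤ 5.)

Yes, G is 5-colorable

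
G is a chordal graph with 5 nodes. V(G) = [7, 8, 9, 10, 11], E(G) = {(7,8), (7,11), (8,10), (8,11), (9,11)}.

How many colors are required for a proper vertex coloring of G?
Clique number ω(G) = 3 (lower bound: χ ≥ ω).
The clique on [7, 8, 11] has size 3, forcing χ ≥ 3, and the coloring below uses 3 colors, so χ(G) = 3.
A valid 3-coloring: color 1: [10, 11]; color 2: [8, 9]; color 3: [7].

χ(G) = 3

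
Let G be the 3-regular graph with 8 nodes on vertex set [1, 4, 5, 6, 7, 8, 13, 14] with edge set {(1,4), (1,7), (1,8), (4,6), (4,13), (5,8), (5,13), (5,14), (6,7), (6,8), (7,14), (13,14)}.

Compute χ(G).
χ(G) = 3

Clique number ω(G) = 3 (lower bound: χ ≥ ω).
The clique on [5, 13, 14] has size 3, forcing χ ≥ 3, and the coloring below uses 3 colors, so χ(G) = 3.
A valid 3-coloring: color 1: [4, 8, 14]; color 2: [1, 5, 6]; color 3: [7, 13].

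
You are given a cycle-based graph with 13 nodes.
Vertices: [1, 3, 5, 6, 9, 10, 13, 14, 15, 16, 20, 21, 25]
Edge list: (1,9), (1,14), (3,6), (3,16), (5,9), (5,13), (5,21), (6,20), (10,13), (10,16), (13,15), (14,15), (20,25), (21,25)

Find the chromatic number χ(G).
χ(G) = 3

Clique number ω(G) = 2 (lower bound: χ ≥ ω).
Odd cycle [3, 6, 20, 25, 21, 5, 13, 10, 16] needs 3 colors (χ ≥ 3).
The coloring below uses 3 colors, so χ(G) = 3.
A valid 3-coloring: color 1: [1, 3, 5, 10, 15, 20]; color 2: [6, 9, 13, 14, 16, 25]; color 3: [21].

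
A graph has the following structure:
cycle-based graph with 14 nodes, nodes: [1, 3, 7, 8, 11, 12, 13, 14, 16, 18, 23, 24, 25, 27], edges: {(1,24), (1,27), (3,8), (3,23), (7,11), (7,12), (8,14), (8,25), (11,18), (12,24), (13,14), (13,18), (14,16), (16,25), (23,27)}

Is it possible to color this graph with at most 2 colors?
Yes, G is 2-colorable

A valid 2-coloring: color 1: [3, 7, 14, 18, 24, 25, 27]; color 2: [1, 8, 11, 12, 13, 16, 23].
(χ(G) = 2 ≤ 2.)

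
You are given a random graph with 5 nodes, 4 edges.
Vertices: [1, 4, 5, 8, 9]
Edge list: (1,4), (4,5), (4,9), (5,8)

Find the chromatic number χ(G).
χ(G) = 2

Clique number ω(G) = 2 (lower bound: χ ≥ ω).
The graph is bipartite (no odd cycle), so 2 colors suffice: χ(G) = 2.
A valid 2-coloring: color 1: [4, 8]; color 2: [1, 5, 9].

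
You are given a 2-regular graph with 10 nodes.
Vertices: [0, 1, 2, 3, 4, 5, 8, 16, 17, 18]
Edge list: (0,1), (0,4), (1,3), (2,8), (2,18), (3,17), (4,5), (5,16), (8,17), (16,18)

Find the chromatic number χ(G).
χ(G) = 2

Clique number ω(G) = 2 (lower bound: χ ≥ ω).
The graph is bipartite (no odd cycle), so 2 colors suffice: χ(G) = 2.
A valid 2-coloring: color 1: [1, 2, 4, 16, 17]; color 2: [0, 3, 5, 8, 18].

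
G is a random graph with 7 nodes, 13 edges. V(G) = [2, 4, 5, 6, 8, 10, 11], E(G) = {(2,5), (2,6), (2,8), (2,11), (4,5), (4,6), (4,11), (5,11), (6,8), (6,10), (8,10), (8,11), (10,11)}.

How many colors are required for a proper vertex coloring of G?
χ(G) = 3

Clique number ω(G) = 3 (lower bound: χ ≥ ω).
The clique on [2, 8, 11] has size 3, forcing χ ≥ 3, and the coloring below uses 3 colors, so χ(G) = 3.
A valid 3-coloring: color 1: [6, 11]; color 2: [5, 8]; color 3: [2, 4, 10].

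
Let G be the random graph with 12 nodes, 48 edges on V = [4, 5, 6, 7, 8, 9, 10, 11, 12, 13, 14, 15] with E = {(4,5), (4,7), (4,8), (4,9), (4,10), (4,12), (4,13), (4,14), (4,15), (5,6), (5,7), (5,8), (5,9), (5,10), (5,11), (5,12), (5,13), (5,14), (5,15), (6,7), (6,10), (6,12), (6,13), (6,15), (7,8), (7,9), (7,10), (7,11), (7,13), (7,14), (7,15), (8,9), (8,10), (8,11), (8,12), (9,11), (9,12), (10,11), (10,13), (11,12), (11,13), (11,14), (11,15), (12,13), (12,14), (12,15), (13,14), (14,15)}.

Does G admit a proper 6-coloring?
Yes, G is 6-colorable

A valid 6-coloring: color 1: [5]; color 2: [7, 12]; color 3: [4, 6, 11]; color 4: [8, 13, 15]; color 5: [9, 10, 14].
(χ(G) = 5 ≤ 6.)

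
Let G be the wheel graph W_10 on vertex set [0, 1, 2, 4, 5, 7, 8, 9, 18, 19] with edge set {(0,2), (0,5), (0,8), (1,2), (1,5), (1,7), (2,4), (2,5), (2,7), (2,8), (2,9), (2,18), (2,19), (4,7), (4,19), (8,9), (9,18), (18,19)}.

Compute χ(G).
χ(G) = 4

Clique number ω(G) = 3 (lower bound: χ ≥ ω).
Odd cycle [0, 8, 9, 18, 19, 4, 7, 1, 5] needs 3 colors (χ ≥ 3).
Vertex 2 is adjacent to every vertex of [0, 1, 4, 5, 7, 8, 9, 18, 19], which already need 3 colors among themselves, so 2 needs a new color (χ ≥ 4).
The coloring below uses 4 colors, so χ(G) = 4.
A valid 4-coloring: color 1: [2]; color 2: [0, 1, 9, 19]; color 3: [4, 5, 8, 18]; color 4: [7].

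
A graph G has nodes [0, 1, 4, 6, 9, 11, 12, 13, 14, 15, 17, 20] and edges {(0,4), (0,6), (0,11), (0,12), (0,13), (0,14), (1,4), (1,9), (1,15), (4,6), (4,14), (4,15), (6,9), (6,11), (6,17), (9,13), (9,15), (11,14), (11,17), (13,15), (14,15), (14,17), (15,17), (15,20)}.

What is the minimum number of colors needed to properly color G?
χ(G) = 4

Clique number ω(G) = 3 (lower bound: χ ≥ ω).
Odd cycle [15, 17, 11, 0, 4] needs 3 colors (χ ≥ 3).
Vertex 14 is adjacent to every vertex of [0, 4, 11, 15, 17], which already need 3 colors among themselves, so 14 needs a new color (χ ≥ 4).
The coloring below uses 4 colors, so χ(G) = 4.
A valid 4-coloring: color 1: [0, 15]; color 2: [4, 9, 11, 12, 20]; color 3: [1, 6, 13, 14]; color 4: [17].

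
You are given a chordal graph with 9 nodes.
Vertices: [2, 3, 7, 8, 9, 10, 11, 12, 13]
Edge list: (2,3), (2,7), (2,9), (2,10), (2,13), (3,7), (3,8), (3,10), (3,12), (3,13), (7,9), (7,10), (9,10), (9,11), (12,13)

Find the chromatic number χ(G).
χ(G) = 4

Clique number ω(G) = 4 (lower bound: χ ≥ ω).
The clique on [2, 7, 9, 10] has size 4, forcing χ ≥ 4, and the coloring below uses 4 colors, so χ(G) = 4.
A valid 4-coloring: color 1: [3, 9]; color 2: [2, 8, 11, 12]; color 3: [7, 13]; color 4: [10].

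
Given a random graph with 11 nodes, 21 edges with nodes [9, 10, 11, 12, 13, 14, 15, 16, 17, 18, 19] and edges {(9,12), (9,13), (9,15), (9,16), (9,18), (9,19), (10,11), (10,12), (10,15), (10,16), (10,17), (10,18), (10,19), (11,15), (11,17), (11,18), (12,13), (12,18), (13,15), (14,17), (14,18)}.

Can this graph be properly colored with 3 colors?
Suppose a proper 3-coloring c exists. The clique [9, 12, 13] takes 3 distinct colors; by symmetry let c(9) = 1, c(12) = 2, c(13) = 3.
- Vertex 18: neighbors [9, 12] already have colors [1, 2] ⇒ c(18) = 3.
- Vertex 10: neighbors [12, 18] already have colors [2, 3] ⇒ c(10) = 1.
- Vertex 11: neighbors [10, 18] already have colors [1, 3] ⇒ c(11) = 2.
- Vertex 15: neighbors [9, 11, 13] already have colors [1, 2, 3] — all 3 colors blocked. Contradiction.
The forced assignments end in a contradiction, so G has no proper 3-coloring (χ ≥ 4).

No, G is not 3-colorable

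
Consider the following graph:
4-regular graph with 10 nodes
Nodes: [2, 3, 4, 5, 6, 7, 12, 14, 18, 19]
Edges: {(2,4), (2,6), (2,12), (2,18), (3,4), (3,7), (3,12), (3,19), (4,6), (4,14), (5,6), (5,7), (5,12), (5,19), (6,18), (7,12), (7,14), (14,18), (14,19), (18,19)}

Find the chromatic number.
χ(G) = 3

Clique number ω(G) = 3 (lower bound: χ ≥ ω).
The clique on [2, 6, 18] has size 3, forcing χ ≥ 3, and the coloring below uses 3 colors, so χ(G) = 3.
A valid 3-coloring: color 1: [6, 12, 19]; color 2: [2, 3, 5, 14]; color 3: [4, 7, 18].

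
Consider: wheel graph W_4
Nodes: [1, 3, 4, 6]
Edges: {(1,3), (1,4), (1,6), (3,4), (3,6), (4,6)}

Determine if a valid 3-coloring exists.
No, G is not 3-colorable

The clique on vertices [1, 3, 4, 6] has size 4 > 3, so it alone needs 4 colors.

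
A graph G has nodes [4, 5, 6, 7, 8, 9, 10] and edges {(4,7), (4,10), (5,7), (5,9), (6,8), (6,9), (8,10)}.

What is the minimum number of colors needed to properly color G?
Clique number ω(G) = 2 (lower bound: χ ≥ ω).
Odd cycle [10, 8, 6, 9, 5, 7, 4] needs 3 colors (χ ≥ 3).
The coloring below uses 3 colors, so χ(G) = 3.
A valid 3-coloring: color 1: [6, 7, 10]; color 2: [4, 8, 9]; color 3: [5].

χ(G) = 3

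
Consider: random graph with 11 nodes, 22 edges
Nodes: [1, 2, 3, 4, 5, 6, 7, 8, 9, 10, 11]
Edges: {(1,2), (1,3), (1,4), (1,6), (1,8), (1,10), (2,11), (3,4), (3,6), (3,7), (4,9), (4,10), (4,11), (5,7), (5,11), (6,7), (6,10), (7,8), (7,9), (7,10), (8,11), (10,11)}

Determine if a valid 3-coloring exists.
Yes, G is 3-colorable

A valid 3-coloring: color 1: [1, 7, 11]; color 2: [2, 3, 5, 8, 9, 10]; color 3: [4, 6].
(χ(G) = 3 ≤ 3.)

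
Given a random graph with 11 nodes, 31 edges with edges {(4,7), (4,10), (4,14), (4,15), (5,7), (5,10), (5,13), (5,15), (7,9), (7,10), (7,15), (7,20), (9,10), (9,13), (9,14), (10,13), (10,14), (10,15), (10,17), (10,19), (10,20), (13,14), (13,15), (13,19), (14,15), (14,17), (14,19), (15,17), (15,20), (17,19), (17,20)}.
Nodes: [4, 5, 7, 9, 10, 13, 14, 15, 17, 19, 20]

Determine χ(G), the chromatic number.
Clique number ω(G) = 4 (lower bound: χ ≥ ω).
Odd cycle [4, 7, 5, 13, 14] needs 3 colors (χ ≥ 3).
Vertex 15 is adjacent to every vertex of [4, 5, 7, 13, 14], which already need 3 colors among themselves, so 15 needs a new color (χ ≥ 4).
Vertex 10 is adjacent to every vertex of [4, 5, 7, 13, 14, 15], which already need 4 colors among themselves, so 10 needs a new color (χ ≥ 5).
The coloring below uses 5 colors, so χ(G) = 5.
A valid 5-coloring: color 1: [10]; color 2: [9, 15, 19]; color 3: [7, 14]; color 4: [4, 13, 17]; color 5: [5, 20].

χ(G) = 5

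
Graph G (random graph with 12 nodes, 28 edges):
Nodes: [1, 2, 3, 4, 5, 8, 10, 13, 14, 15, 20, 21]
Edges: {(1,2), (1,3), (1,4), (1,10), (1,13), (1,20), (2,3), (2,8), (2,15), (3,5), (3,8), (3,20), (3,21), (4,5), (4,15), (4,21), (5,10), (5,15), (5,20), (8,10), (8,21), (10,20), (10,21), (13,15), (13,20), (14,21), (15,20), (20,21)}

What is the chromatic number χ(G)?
Clique number ω(G) = 3 (lower bound: χ ≥ ω).
Odd cycle [13, 15, 5, 10, 1] needs 3 colors (χ ≥ 3).
Vertex 20 is adjacent to every vertex of [1, 5, 10, 13, 15], which already need 3 colors among themselves, so 20 needs a new color (χ ≥ 4).
The coloring below uses 4 colors, so χ(G) = 4.
A valid 4-coloring: color 1: [4, 8, 14, 20]; color 2: [1, 5, 21]; color 3: [3, 10, 15]; color 4: [2, 13].

χ(G) = 4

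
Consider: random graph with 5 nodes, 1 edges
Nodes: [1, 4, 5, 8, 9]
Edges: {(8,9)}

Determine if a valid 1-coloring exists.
No, G is not 1-colorable

Edge (8,9) forces its endpoints to differ, so 1 color is not enough.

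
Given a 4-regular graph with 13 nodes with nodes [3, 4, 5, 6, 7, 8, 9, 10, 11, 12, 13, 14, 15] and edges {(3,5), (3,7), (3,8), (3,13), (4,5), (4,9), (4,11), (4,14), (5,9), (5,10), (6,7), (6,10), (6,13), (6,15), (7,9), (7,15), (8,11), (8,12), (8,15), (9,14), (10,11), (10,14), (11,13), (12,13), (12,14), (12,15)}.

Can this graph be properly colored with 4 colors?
A valid 4-coloring: color 1: [4, 10, 13, 15]; color 2: [3, 6, 9, 11, 12]; color 3: [5, 7, 8, 14].
(χ(G) = 3 ≤ 4.)

Yes, G is 4-colorable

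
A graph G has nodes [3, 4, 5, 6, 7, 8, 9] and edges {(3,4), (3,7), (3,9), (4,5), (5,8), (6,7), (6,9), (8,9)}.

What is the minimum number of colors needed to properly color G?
Clique number ω(G) = 2 (lower bound: χ ≥ ω).
Odd cycle [9, 8, 5, 4, 3] needs 3 colors (χ ≥ 3).
The coloring below uses 3 colors, so χ(G) = 3.
A valid 3-coloring: color 1: [3, 6, 8]; color 2: [4, 7, 9]; color 3: [5].

χ(G) = 3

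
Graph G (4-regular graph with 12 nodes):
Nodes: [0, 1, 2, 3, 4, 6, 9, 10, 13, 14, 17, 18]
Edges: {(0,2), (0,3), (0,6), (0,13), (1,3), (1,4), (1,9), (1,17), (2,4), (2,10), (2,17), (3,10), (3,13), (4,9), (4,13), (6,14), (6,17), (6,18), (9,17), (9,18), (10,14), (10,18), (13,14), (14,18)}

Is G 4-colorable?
Yes, G is 4-colorable

A valid 4-coloring: color 1: [0, 4, 17, 18]; color 2: [6, 9, 10, 13]; color 3: [1, 2, 14]; color 4: [3].
(χ(G) = 3 ≤ 4.)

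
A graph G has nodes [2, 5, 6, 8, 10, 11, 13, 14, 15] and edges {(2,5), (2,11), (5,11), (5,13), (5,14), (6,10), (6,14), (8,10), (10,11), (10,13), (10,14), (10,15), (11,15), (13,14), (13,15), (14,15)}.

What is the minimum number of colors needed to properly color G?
χ(G) = 4

Clique number ω(G) = 4 (lower bound: χ ≥ ω).
The clique on [10, 13, 14, 15] has size 4, forcing χ ≥ 4, and the coloring below uses 4 colors, so χ(G) = 4.
A valid 4-coloring: color 1: [5, 10]; color 2: [8, 11, 14]; color 3: [2, 6, 13]; color 4: [15].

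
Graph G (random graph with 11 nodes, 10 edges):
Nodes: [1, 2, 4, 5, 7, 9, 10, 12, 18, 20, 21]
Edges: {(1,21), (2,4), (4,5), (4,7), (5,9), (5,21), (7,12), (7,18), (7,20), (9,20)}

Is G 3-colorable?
Yes, G is 3-colorable

A valid 3-coloring: color 1: [1, 2, 5, 7, 10]; color 2: [4, 12, 18, 20, 21]; color 3: [9].
(χ(G) = 3 ≤ 3.)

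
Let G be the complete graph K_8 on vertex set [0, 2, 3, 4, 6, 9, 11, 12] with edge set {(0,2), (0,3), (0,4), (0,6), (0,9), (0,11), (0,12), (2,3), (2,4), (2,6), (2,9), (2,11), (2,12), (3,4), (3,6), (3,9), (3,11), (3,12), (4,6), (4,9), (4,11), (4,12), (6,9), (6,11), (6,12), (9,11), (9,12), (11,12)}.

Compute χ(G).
χ(G) = 8

Clique number ω(G) = 8 (lower bound: χ ≥ ω).
The clique on [0, 2, 3, 4, 6, 9, 11, 12] has size 8, forcing χ ≥ 8, and the coloring below uses 8 colors, so χ(G) = 8.
A valid 8-coloring: color 1: [4]; color 2: [2]; color 3: [9]; color 4: [6]; color 5: [11]; color 6: [0]; color 7: [12]; color 8: [3].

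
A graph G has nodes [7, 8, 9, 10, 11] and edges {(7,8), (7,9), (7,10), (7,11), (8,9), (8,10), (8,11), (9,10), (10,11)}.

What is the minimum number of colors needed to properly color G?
χ(G) = 4

Clique number ω(G) = 4 (lower bound: χ ≥ ω).
The clique on [7, 8, 9, 10] has size 4, forcing χ ≥ 4, and the coloring below uses 4 colors, so χ(G) = 4.
A valid 4-coloring: color 1: [8]; color 2: [10]; color 3: [7]; color 4: [9, 11].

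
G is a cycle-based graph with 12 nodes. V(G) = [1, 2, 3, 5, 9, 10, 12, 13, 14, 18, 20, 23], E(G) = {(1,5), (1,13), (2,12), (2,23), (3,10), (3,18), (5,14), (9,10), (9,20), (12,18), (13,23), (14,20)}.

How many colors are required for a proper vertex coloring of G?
χ(G) = 2

Clique number ω(G) = 2 (lower bound: χ ≥ ω).
The graph is bipartite (no odd cycle), so 2 colors suffice: χ(G) = 2.
A valid 2-coloring: color 1: [1, 3, 9, 12, 14, 23]; color 2: [2, 5, 10, 13, 18, 20].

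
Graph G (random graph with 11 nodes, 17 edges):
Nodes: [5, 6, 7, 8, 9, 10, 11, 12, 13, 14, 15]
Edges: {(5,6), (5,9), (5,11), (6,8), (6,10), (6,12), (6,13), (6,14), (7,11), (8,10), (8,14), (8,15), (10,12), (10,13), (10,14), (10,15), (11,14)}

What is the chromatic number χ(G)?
χ(G) = 4

Clique number ω(G) = 4 (lower bound: χ ≥ ω).
The clique on [6, 8, 10, 14] has size 4, forcing χ ≥ 4, and the coloring below uses 4 colors, so χ(G) = 4.
A valid 4-coloring: color 1: [6, 9, 11, 15]; color 2: [5, 7, 10]; color 3: [12, 13, 14]; color 4: [8].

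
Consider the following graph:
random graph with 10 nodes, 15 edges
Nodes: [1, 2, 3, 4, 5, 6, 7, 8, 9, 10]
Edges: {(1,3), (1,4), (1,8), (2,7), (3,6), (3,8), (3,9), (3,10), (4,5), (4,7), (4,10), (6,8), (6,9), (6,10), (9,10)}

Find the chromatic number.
χ(G) = 4

Clique number ω(G) = 4 (lower bound: χ ≥ ω).
The clique on [3, 6, 9, 10] has size 4, forcing χ ≥ 4, and the coloring below uses 4 colors, so χ(G) = 4.
A valid 4-coloring: color 1: [2, 3, 4]; color 2: [5, 7, 8, 10]; color 3: [1, 6]; color 4: [9].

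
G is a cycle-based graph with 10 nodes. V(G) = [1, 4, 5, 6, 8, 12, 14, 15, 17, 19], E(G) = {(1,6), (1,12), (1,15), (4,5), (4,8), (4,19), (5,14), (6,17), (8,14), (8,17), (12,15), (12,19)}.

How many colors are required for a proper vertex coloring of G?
Clique number ω(G) = 3 (lower bound: χ ≥ ω).
The clique on [1, 12, 15] has size 3, forcing χ ≥ 3, and the coloring below uses 3 colors, so χ(G) = 3.
A valid 3-coloring: color 1: [4, 6, 12, 14]; color 2: [1, 5, 8, 19]; color 3: [15, 17].

χ(G) = 3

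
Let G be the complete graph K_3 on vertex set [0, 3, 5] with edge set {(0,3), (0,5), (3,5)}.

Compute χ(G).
χ(G) = 3

Clique number ω(G) = 3 (lower bound: χ ≥ ω).
The clique on [0, 3, 5] has size 3, forcing χ ≥ 3, and the coloring below uses 3 colors, so χ(G) = 3.
A valid 3-coloring: color 1: [3]; color 2: [5]; color 3: [0].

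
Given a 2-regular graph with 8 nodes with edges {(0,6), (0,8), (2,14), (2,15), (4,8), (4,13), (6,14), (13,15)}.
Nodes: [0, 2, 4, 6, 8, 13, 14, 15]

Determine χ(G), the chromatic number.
Clique number ω(G) = 2 (lower bound: χ ≥ ω).
The graph is bipartite (no odd cycle), so 2 colors suffice: χ(G) = 2.
A valid 2-coloring: color 1: [0, 4, 14, 15]; color 2: [2, 6, 8, 13].

χ(G) = 2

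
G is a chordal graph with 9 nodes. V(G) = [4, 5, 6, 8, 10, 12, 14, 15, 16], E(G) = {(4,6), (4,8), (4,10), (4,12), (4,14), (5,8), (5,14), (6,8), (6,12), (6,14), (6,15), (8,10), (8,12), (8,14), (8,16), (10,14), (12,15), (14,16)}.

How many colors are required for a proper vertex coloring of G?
χ(G) = 4

Clique number ω(G) = 4 (lower bound: χ ≥ ω).
The clique on [4, 6, 8, 12] has size 4, forcing χ ≥ 4, and the coloring below uses 4 colors, so χ(G) = 4.
A valid 4-coloring: color 1: [8, 15]; color 2: [12, 14]; color 3: [5, 6, 10, 16]; color 4: [4].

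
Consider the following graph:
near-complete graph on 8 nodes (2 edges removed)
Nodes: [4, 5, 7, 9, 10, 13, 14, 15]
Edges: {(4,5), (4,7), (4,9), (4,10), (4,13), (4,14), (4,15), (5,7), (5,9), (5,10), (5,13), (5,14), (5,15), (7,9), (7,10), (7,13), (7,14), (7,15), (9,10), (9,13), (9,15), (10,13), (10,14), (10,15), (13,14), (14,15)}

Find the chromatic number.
Clique number ω(G) = 6 (lower bound: χ ≥ ω).
The clique on [4, 5, 7, 9, 10, 13] has size 6, forcing χ ≥ 6, and the coloring below uses 6 colors, so χ(G) = 6.
A valid 6-coloring: color 1: [10]; color 2: [5]; color 3: [4]; color 4: [7]; color 5: [9, 14]; color 6: [13, 15].

χ(G) = 6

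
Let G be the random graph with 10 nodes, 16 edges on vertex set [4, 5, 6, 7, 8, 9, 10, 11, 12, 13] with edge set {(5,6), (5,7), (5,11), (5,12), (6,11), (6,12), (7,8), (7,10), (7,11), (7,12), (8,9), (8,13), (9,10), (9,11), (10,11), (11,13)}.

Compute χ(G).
Clique number ω(G) = 3 (lower bound: χ ≥ ω).
The clique on [9, 10, 11] has size 3, forcing χ ≥ 3, and the coloring below uses 3 colors, so χ(G) = 3.
A valid 3-coloring: color 1: [4, 8, 11, 12]; color 2: [6, 7, 9, 13]; color 3: [5, 10].

χ(G) = 3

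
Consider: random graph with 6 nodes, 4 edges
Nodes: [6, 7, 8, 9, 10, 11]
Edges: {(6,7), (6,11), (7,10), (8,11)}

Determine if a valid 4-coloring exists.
Yes, G is 4-colorable

A valid 4-coloring: color 1: [7, 9, 11]; color 2: [6, 8, 10].
(χ(G) = 2 ≤ 4.)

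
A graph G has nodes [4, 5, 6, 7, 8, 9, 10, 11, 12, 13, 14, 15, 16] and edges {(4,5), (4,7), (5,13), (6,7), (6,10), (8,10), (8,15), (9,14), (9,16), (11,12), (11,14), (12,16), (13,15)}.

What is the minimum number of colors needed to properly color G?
Clique number ω(G) = 2 (lower bound: χ ≥ ω).
Odd cycle [11, 14, 9, 16, 12] needs 3 colors (χ ≥ 3).
The coloring below uses 3 colors, so χ(G) = 3.
A valid 3-coloring: color 1: [5, 7, 10, 11, 15, 16]; color 2: [4, 6, 8, 12, 13, 14]; color 3: [9].

χ(G) = 3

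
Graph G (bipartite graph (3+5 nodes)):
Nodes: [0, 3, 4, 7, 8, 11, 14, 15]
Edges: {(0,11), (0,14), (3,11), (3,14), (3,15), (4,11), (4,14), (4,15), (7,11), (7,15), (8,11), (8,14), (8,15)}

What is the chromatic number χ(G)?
Clique number ω(G) = 2 (lower bound: χ ≥ ω).
The graph is bipartite (no odd cycle), so 2 colors suffice: χ(G) = 2.
A valid 2-coloring: color 1: [11, 14, 15]; color 2: [0, 3, 4, 7, 8].

χ(G) = 2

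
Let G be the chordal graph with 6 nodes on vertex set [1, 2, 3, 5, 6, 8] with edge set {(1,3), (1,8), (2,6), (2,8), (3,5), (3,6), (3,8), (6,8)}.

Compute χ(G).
χ(G) = 3

Clique number ω(G) = 3 (lower bound: χ ≥ ω).
The clique on [2, 6, 8] has size 3, forcing χ ≥ 3, and the coloring below uses 3 colors, so χ(G) = 3.
A valid 3-coloring: color 1: [5, 8]; color 2: [2, 3]; color 3: [1, 6].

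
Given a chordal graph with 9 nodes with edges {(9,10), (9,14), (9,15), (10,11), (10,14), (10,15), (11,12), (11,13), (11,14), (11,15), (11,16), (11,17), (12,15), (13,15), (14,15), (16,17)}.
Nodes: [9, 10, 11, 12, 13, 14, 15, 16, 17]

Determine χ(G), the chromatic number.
Clique number ω(G) = 4 (lower bound: χ ≥ ω).
The clique on [9, 10, 14, 15] has size 4, forcing χ ≥ 4, and the coloring below uses 4 colors, so χ(G) = 4.
A valid 4-coloring: color 1: [9, 11]; color 2: [15, 16]; color 3: [10, 12, 13, 17]; color 4: [14].

χ(G) = 4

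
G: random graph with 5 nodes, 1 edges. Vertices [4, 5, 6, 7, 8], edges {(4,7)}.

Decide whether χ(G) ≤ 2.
A valid 2-coloring: color 1: [4, 5, 6, 8]; color 2: [7].
(χ(G) = 2 ≤ 2.)

Yes, G is 2-colorable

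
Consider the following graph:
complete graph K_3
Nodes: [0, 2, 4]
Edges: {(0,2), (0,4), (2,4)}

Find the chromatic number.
Clique number ω(G) = 3 (lower bound: χ ≥ ω).
The clique on [0, 2, 4] has size 3, forcing χ ≥ 3, and the coloring below uses 3 colors, so χ(G) = 3.
A valid 3-coloring: color 1: [2]; color 2: [0]; color 3: [4].

χ(G) = 3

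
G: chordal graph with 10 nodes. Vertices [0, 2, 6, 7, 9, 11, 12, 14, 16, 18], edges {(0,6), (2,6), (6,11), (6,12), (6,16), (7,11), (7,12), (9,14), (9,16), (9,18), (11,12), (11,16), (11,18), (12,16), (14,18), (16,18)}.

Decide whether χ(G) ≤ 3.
No, G is not 3-colorable

The clique on vertices [6, 11, 12, 16] has size 4 > 3, so it alone needs 4 colors.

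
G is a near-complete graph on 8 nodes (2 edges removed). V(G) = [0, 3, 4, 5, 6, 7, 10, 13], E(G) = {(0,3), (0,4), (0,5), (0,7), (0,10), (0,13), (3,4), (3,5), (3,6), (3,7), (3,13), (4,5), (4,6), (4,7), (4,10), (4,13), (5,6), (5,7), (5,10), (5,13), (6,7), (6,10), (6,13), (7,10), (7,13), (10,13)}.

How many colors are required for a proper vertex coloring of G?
Clique number ω(G) = 6 (lower bound: χ ≥ ω).
The clique on [0, 4, 5, 7, 10, 13] has size 6, forcing χ ≥ 6, and the coloring below uses 6 colors, so χ(G) = 6.
A valid 6-coloring: color 1: [7]; color 2: [4]; color 3: [13]; color 4: [5]; color 5: [3, 10]; color 6: [0, 6].

χ(G) = 6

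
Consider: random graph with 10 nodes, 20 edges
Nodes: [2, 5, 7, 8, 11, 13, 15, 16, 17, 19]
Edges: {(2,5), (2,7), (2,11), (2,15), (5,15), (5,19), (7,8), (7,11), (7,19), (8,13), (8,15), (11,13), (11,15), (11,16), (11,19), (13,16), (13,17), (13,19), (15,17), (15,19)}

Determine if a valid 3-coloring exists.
A valid 3-coloring: color 1: [7, 13, 15]; color 2: [5, 8, 11, 17]; color 3: [2, 16, 19].
(χ(G) = 3 ≤ 3.)

Yes, G is 3-colorable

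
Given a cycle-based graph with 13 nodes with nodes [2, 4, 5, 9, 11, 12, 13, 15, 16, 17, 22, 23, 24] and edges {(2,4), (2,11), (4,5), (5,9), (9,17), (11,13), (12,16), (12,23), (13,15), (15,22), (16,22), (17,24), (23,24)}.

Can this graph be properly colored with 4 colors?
Yes, G is 4-colorable

A valid 4-coloring: color 1: [2, 5, 12, 13, 17, 22]; color 2: [4, 9, 11, 15, 16, 23]; color 3: [24].
(χ(G) = 3 ≤ 4.)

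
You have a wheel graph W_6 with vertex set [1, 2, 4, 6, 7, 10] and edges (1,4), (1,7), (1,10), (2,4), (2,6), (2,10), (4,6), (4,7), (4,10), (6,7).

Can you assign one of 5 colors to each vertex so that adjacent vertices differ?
Yes, G is 5-colorable

A valid 5-coloring: color 1: [4]; color 2: [2, 7]; color 3: [1, 6]; color 4: [10].
(χ(G) = 4 ≤ 5.)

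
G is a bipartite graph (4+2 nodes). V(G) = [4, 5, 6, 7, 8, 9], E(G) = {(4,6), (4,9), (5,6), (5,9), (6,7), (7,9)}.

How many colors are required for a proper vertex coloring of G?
Clique number ω(G) = 2 (lower bound: χ ≥ ω).
The graph is bipartite (no odd cycle), so 2 colors suffice: χ(G) = 2.
A valid 2-coloring: color 1: [6, 8, 9]; color 2: [4, 5, 7].

χ(G) = 2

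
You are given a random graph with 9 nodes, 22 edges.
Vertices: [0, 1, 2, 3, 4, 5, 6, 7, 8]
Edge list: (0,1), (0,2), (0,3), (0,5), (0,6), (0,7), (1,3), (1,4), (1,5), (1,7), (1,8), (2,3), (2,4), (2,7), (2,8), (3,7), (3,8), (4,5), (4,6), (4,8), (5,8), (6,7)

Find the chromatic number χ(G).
Clique number ω(G) = 4 (lower bound: χ ≥ ω).
The clique on [0, 1, 3, 7] has size 4, forcing χ ≥ 4, and the coloring below uses 4 colors, so χ(G) = 4.
A valid 4-coloring: color 1: [0, 8]; color 2: [1, 2, 6]; color 3: [5, 7]; color 4: [3, 4].

χ(G) = 4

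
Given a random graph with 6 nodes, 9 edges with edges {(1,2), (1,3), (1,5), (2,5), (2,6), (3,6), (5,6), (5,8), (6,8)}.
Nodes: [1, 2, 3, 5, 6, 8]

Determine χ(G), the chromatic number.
χ(G) = 3

Clique number ω(G) = 3 (lower bound: χ ≥ ω).
The clique on [5, 6, 8] has size 3, forcing χ ≥ 3, and the coloring below uses 3 colors, so χ(G) = 3.
A valid 3-coloring: color 1: [1, 6]; color 2: [3, 5]; color 3: [2, 8].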